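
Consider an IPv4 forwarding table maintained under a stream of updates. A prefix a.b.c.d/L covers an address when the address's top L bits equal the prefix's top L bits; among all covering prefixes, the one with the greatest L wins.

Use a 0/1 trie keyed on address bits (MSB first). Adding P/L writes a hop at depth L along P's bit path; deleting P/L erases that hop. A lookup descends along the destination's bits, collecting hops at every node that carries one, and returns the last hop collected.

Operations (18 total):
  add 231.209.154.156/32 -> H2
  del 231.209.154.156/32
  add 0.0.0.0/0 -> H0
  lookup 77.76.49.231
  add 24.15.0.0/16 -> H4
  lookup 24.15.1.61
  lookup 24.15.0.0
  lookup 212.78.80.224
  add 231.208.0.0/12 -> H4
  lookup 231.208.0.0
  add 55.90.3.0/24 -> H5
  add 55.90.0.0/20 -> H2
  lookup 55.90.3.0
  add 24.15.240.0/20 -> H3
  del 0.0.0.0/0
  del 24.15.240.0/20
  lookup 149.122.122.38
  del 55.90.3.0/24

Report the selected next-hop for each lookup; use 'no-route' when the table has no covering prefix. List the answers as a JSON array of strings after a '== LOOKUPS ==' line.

Apply in order:
  + 231.209.154.156/32 (H2) depth=32
  del 231.209.154.156/32 (clear depth 32)
  + 0.0.0.0/0 (H0) depth=0
  lookup 77.76.49.231: bits ε walk d0:H0 -> H0
  + 24.15.0.0/16 (H4) depth=16
  lookup 24.15.1.61: bits 0001100000001111 walk d0:H0→d1:-→d2:-→d3:-→d4:-→d5:-→d6:-→d7:-→d8:-→d9:-→d10:-→d11:-→d12:-→d13:-→d14:-→d15:-→d16:H4 -> H4
  lookup 24.15.0.0: bits 0001100000001111 walk d0:H0→d1:-→d2:-→d3:-→d4:-→d5:-→d6:-→d7:-→d8:-→d9:-→d10:-→d11:-→d12:-→d13:-→d14:-→d15:-→d16:H4 -> H4
  lookup 212.78.80.224: bits 11 walk d0:H0→d1:-→d2:- -> H0
  + 231.208.0.0/12 (H4) depth=12
  lookup 231.208.0.0: bits 111001111101000 walk d0:H0→d1:-→d2:-→d3:-→d4:-→d5:-→d6:-→d7:-→d8:-→d9:-→d10:-→d11:-→d12:H4→d13:-→d14:-→d15:- -> H4
  + 55.90.3.0/24 (H5) depth=24
  + 55.90.0.0/20 (H2) depth=20
  lookup 55.90.3.0: bits 001101110101101000000011 walk d0:H0→d1:-→d2:-→d3:-→d4:-→d5:-→d6:-→d7:-→d8:-→d9:-→d10:-→d11:-→d12:-→d13:-→d14:-→d15:-→d16:-→d17:-→d18:-→d19:-→d20:H2→d21:-→d22:-→d23:-→d24:H5 -> H5
  + 24.15.240.0/20 (H3) depth=20
  del 0.0.0.0/0 (clear depth 0)
  del 24.15.240.0/20 (clear depth 20)
  lookup 149.122.122.38: bits 1 walk d0:-→d1:- -> no-route
  del 55.90.3.0/24 (clear depth 24)

== LOOKUPS ==
["H0","H4","H4","H0","H4","H5","no-route"]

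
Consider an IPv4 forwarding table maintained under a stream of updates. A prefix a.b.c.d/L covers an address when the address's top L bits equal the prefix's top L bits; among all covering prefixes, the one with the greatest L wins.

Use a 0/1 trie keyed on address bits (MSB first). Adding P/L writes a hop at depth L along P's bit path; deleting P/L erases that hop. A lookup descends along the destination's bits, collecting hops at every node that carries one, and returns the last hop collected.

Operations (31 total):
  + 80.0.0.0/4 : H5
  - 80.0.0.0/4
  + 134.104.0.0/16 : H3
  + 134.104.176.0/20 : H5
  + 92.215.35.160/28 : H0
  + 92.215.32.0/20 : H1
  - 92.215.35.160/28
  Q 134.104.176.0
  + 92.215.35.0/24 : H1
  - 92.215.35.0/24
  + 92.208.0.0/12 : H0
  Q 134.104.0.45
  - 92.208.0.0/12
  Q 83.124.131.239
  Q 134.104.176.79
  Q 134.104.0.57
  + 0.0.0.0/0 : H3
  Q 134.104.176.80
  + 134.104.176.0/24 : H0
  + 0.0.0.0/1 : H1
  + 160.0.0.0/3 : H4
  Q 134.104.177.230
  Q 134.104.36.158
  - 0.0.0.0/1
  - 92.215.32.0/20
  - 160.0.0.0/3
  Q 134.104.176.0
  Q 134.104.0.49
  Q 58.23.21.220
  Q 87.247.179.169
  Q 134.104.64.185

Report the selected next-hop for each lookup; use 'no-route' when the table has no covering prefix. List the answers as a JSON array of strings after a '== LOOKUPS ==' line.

Trace:
  + 80.0.0.0/4 (H5) depth=4
  del 80.0.0.0/4 (clear depth 4)
  + 134.104.0.0/16 (H3) depth=16
  + 134.104.176.0/20 (H5) depth=20
  + 92.215.35.160/28 (H0) depth=28
  + 92.215.32.0/20 (H1) depth=20
  del 92.215.35.160/28 (clear depth 28)
  Q 134.104.176.0: descend 10000110011010001011 ; hops seen [H3,H5] ; pick H5
  + 92.215.35.0/24 (H1) depth=24
  del 92.215.35.0/24 (clear depth 24)
  + 92.208.0.0/12 (H0) depth=12
  Q 134.104.0.45: descend 1000011001101000 ; hops seen [H3] ; pick H3
  del 92.208.0.0/12 (clear depth 12)
  Q 83.124.131.239: descend 0101 ; hops seen [∅] ; pick no-route
  Q 134.104.176.79: descend 10000110011010001011 ; hops seen [H3,H5] ; pick H5
  Q 134.104.0.57: descend 1000011001101000 ; hops seen [H3] ; pick H3
  + 0.0.0.0/0 (H3) depth=0
  Q 134.104.176.80: descend 10000110011010001011 ; hops seen [H3,H3,H5] ; pick H5
  + 134.104.176.0/24 (H0) depth=24
  + 0.0.0.0/1 (H1) depth=1
  + 160.0.0.0/3 (H4) depth=3
  Q 134.104.177.230: descend 10000110011010001011000 ; hops seen [H3,H3,H5] ; pick H5
  Q 134.104.36.158: descend 1000011001101000 ; hops seen [H3,H3] ; pick H3
  del 0.0.0.0/1 (clear depth 1)
  del 92.215.32.0/20 (clear depth 20)
  del 160.0.0.0/3 (clear depth 3)
  Q 134.104.176.0: descend 100001100110100010110000 ; hops seen [H3,H3,H5,H0] ; pick H0
  Q 134.104.0.49: descend 1000011001101000 ; hops seen [H3,H3] ; pick H3
  Q 58.23.21.220: descend 0 ; hops seen [H3] ; pick H3
  Q 87.247.179.169: descend 0101 ; hops seen [H3] ; pick H3
  Q 134.104.64.185: descend 1000011001101000 ; hops seen [H3,H3] ; pick H3

== LOOKUPS ==
["H5","H3","no-route","H5","H3","H5","H5","H3","H0","H3","H3","H3","H3"]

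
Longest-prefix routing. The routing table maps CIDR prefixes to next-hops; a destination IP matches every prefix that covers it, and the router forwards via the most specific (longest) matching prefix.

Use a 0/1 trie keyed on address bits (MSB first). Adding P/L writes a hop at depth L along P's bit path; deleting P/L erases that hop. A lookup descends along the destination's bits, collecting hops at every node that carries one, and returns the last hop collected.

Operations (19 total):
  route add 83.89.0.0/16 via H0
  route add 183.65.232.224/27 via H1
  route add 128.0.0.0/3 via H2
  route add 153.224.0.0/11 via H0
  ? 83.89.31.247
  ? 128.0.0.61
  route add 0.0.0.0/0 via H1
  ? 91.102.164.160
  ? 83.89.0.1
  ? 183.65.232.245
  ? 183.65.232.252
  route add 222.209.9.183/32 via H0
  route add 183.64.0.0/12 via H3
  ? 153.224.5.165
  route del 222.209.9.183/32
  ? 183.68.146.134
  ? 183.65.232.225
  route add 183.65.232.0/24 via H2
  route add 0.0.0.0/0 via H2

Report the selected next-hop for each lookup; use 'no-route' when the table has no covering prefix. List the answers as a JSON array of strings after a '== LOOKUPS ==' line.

Process each operation:
  add 83.89.0.0/16 -> H0 at depth 16
  add 183.65.232.224/27 -> H1 at depth 27
  add 128.0.0.0/3 -> H2 at depth 3
  add 153.224.0.0/11 -> H0 at depth 11
  lookup 83.89.31.247: bits 0101001101011001 walk d0:-→d1:-→d2:-→d3:-→d4:-→d5:-→d6:-→d7:-→d8:-→d9:-→d10:-→d11:-→d12:-→d13:-→d14:-→d15:-→d16:H0 -> H0
  lookup 128.0.0.61: bits 100 walk d0:-→d1:-→d2:-→d3:H2 -> H2
  add 0.0.0.0/0 -> H1 at depth 0
  lookup 91.102.164.160: bits 0101 walk d0:H1→d1:-→d2:-→d3:-→d4:- -> H1
  lookup 83.89.0.1: bits 0101001101011001 walk d0:H1→d1:-→d2:-→d3:-→d4:-→d5:-→d6:-→d7:-→d8:-→d9:-→d10:-→d11:-→d12:-→d13:-→d14:-→d15:-→d16:H0 -> H0
  lookup 183.65.232.245: bits 101101110100000111101000111 walk d0:H1→d1:-→d2:-→d3:-→d4:-→d5:-→d6:-→d7:-→d8:-→d9:-→d10:-→d11:-→d12:-→d13:-→d14:-→d15:-→d16:-→d17:-→d18:-→d19:-→d20:-→d21:-→d22:-→d23:-→d24:-→d25:-→d26:-→d27:H1 -> H1
  lookup 183.65.232.252: bits 101101110100000111101000111 walk d0:H1→d1:-→d2:-→d3:-→d4:-→d5:-→d6:-→d7:-→d8:-→d9:-→d10:-→d11:-→d12:-→d13:-→d14:-→d15:-→d16:-→d17:-→d18:-→d19:-→d20:-→d21:-→d22:-→d23:-→d24:-→d25:-→d26:-→d27:H1 -> H1
  add 222.209.9.183/32 -> H0 at depth 32
  add 183.64.0.0/12 -> H3 at depth 12
  lookup 153.224.5.165: bits 10011001111 walk d0:H1→d1:-→d2:-→d3:H2→d4:-→d5:-→d6:-→d7:-→d8:-→d9:-→d10:-→d11:H0 -> H0
  - 222.209.9.183/32 clear@32
  lookup 183.68.146.134: bits 1011011101000 walk d0:H1→d1:-→d2:-→d3:-→d4:-→d5:-→d6:-→d7:-→d8:-→d9:-→d10:-→d11:-→d12:H3→d13:- -> H3
  lookup 183.65.232.225: bits 101101110100000111101000111 walk d0:H1→d1:-→d2:-→d3:-→d4:-→d5:-→d6:-→d7:-→d8:-→d9:-→d10:-→d11:-→d12:H3→d13:-→d14:-→d15:-→d16:-→d17:-→d18:-→d19:-→d20:-→d21:-→d22:-→d23:-→d24:-→d25:-→d26:-→d27:H1 -> H1
  add 183.65.232.0/24 -> H2 at depth 24
  add 0.0.0.0/0 -> H2 at depth 0

== LOOKUPS ==
["H0","H2","H1","H0","H1","H1","H0","H3","H1"]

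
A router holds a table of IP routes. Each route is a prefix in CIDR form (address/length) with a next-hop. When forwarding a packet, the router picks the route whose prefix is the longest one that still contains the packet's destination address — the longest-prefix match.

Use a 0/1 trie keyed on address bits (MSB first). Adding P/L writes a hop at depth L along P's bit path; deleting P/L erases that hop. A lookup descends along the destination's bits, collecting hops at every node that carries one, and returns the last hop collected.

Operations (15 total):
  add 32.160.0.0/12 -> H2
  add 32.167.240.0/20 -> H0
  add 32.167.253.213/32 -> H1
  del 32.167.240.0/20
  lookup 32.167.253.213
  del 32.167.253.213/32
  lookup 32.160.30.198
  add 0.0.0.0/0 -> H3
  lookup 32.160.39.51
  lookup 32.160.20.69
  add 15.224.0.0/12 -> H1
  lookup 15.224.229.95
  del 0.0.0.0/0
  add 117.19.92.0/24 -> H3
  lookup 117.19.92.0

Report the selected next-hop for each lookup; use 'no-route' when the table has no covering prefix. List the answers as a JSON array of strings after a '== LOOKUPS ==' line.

Process each operation:
  + 32.160.0.0/12 (H2) depth=12
  + 32.167.240.0/20 (H0) depth=20
  + 32.167.253.213/32 (H1) depth=32
  del 32.167.240.0/20 (clear depth 20)
  lookup 32.167.253.213: bits 00100000101001111111110111010101 walk d0:-→d1:-→d2:-→d3:-→d4:-→d5:-→d6:-→d7:-→d8:-→d9:-→d10:-→d11:-→d12:H2→d13:-→d14:-→d15:-→d16:-→d17:-→d18:-→d19:-→d20:-→d21:-→d22:-→d23:-→d24:-→d25:-→d26:-→d27:-→d28:-→d29:-→d30:-→d31:-→d32:H1 -> H1
  del 32.167.253.213/32 (clear depth 32)
  lookup 32.160.30.198: bits 0010000010100 walk d0:-→d1:-→d2:-→d3:-→d4:-→d5:-→d6:-→d7:-→d8:-→d9:-→d10:-→d11:-→d12:H2→d13:- -> H2
  + 0.0.0.0/0 (H3) depth=0
  lookup 32.160.39.51: bits 0010000010100 walk d0:H3→d1:-→d2:-→d3:-→d4:-→d5:-→d6:-→d7:-→d8:-→d9:-→d10:-→d11:-→d12:H2→d13:- -> H2
  lookup 32.160.20.69: bits 0010000010100 walk d0:H3→d1:-→d2:-→d3:-→d4:-→d5:-→d6:-→d7:-→d8:-→d9:-→d10:-→d11:-→d12:H2→d13:- -> H2
  + 15.224.0.0/12 (H1) depth=12
  lookup 15.224.229.95: bits 000011111110 walk d0:H3→d1:-→d2:-→d3:-→d4:-→d5:-→d6:-→d7:-→d8:-→d9:-→d10:-→d11:-→d12:H1 -> H1
  del 0.0.0.0/0 (clear depth 0)
  + 117.19.92.0/24 (H3) depth=24
  lookup 117.19.92.0: bits 011101010001001101011100 walk d0:-→d1:-→d2:-→d3:-→d4:-→d5:-→d6:-→d7:-→d8:-→d9:-→d10:-→d11:-→d12:-→d13:-→d14:-→d15:-→d16:-→d17:-→d18:-→d19:-→d20:-→d21:-→d22:-→d23:-→d24:H3 -> H3

== LOOKUPS ==
["H1","H2","H2","H2","H1","H3"]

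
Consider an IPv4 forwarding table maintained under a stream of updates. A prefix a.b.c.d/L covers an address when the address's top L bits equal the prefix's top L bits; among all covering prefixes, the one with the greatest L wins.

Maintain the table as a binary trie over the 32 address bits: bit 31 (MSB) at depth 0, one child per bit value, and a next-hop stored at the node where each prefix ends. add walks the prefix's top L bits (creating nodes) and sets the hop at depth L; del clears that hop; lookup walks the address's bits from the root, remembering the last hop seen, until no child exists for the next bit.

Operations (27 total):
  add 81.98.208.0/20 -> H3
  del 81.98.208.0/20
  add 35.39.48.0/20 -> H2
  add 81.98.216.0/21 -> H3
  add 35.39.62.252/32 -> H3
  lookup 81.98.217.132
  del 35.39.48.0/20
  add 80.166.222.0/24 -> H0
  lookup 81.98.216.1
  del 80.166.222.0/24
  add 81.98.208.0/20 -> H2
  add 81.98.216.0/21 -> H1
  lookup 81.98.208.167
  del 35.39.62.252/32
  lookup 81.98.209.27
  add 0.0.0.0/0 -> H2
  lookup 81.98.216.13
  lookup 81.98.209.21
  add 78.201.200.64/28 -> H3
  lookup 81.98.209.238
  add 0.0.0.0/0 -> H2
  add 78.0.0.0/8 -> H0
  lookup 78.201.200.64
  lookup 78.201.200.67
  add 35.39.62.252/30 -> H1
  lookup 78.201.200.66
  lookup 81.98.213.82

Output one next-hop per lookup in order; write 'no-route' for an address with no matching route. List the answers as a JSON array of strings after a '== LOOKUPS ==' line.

Trace:
  + 81.98.208.0/20 (H3) depth=20
  - 81.98.208.0/20 clear@20
  + 35.39.48.0/20 (H2) depth=20
  + 81.98.216.0/21 (H3) depth=21
  + 35.39.62.252/32 (H3) depth=32
  ? 81.98.217.132  path d0:-→d1:-→d2:-→d3:-→d4:-→d5:-→d6:-→d7:-→d8:-→d9:-→d10:-→d11:-→d12:-→d13:-→d14:-→d15:-→d16:-→d17:-→d18:-→d19:-→d20:-→d21:H3  best=H3
  - 35.39.48.0/20 clear@20
  + 80.166.222.0/24 (H0) depth=24
  ? 81.98.216.1  path d0:-→d1:-→d2:-→d3:-→d4:-→d5:-→d6:-→d7:-→d8:-→d9:-→d10:-→d11:-→d12:-→d13:-→d14:-→d15:-→d16:-→d17:-→d18:-→d19:-→d20:-→d21:H3  best=H3
  - 80.166.222.0/24 clear@24
  + 81.98.208.0/20 (H2) depth=20
  + 81.98.216.0/21 (H1) depth=21
  ? 81.98.208.167  path d0:-→d1:-→d2:-→d3:-→d4:-→d5:-→d6:-→d7:-→d8:-→d9:-→d10:-→d11:-→d12:-→d13:-→d14:-→d15:-→d16:-→d17:-→d18:-→d19:-→d20:H2  best=H2
  - 35.39.62.252/32 clear@32
  ? 81.98.209.27  path d0:-→d1:-→d2:-→d3:-→d4:-→d5:-→d6:-→d7:-→d8:-→d9:-→d10:-→d11:-→d12:-→d13:-→d14:-→d15:-→d16:-→d17:-→d18:-→d19:-→d20:H2  best=H2
  + 0.0.0.0/0 (H2) depth=0
  ? 81.98.216.13  path d0:H2→d1:-→d2:-→d3:-→d4:-→d5:-→d6:-→d7:-→d8:-→d9:-→d10:-→d11:-→d12:-→d13:-→d14:-→d15:-→d16:-→d17:-→d18:-→d19:-→d20:H2→d21:H1  best=H1
  ? 81.98.209.21  path d0:H2→d1:-→d2:-→d3:-→d4:-→d5:-→d6:-→d7:-→d8:-→d9:-→d10:-→d11:-→d12:-→d13:-→d14:-→d15:-→d16:-→d17:-→d18:-→d19:-→d20:H2  best=H2
  + 78.201.200.64/28 (H3) depth=28
  ? 81.98.209.238  path d0:H2→d1:-→d2:-→d3:-→d4:-→d5:-→d6:-→d7:-→d8:-→d9:-→d10:-→d11:-→d12:-→d13:-→d14:-→d15:-→d16:-→d17:-→d18:-→d19:-→d20:H2  best=H2
  + 0.0.0.0/0 (H2) depth=0
  + 78.0.0.0/8 (H0) depth=8
  ? 78.201.200.64  path d0:H2→d1:-→d2:-→d3:-→d4:-→d5:-→d6:-→d7:-→d8:H0→d9:-→d10:-→d11:-→d12:-→d13:-→d14:-→d15:-→d16:-→d17:-→d18:-→d19:-→d20:-→d21:-→d22:-→d23:-→d24:-→d25:-→d26:-→d27:-→d28:H3  best=H3
  ? 78.201.200.67  path d0:H2→d1:-→d2:-→d3:-→d4:-→d5:-→d6:-→d7:-→d8:H0→d9:-→d10:-→d11:-→d12:-→d13:-→d14:-→d15:-→d16:-→d17:-→d18:-→d19:-→d20:-→d21:-→d22:-→d23:-→d24:-→d25:-→d26:-→d27:-→d28:H3  best=H3
  + 35.39.62.252/30 (H1) depth=30
  ? 78.201.200.66  path d0:H2→d1:-→d2:-→d3:-→d4:-→d5:-→d6:-→d7:-→d8:H0→d9:-→d10:-→d11:-→d12:-→d13:-→d14:-→d15:-→d16:-→d17:-→d18:-→d19:-→d20:-→d21:-→d22:-→d23:-→d24:-→d25:-→d26:-→d27:-→d28:H3  best=H3
  ? 81.98.213.82  path d0:H2→d1:-→d2:-→d3:-→d4:-→d5:-→d6:-→d7:-→d8:-→d9:-→d10:-→d11:-→d12:-→d13:-→d14:-→d15:-→d16:-→d17:-→d18:-→d19:-→d20:H2  best=H2

== LOOKUPS ==
["H3","H3","H2","H2","H1","H2","H2","H3","H3","H3","H2"]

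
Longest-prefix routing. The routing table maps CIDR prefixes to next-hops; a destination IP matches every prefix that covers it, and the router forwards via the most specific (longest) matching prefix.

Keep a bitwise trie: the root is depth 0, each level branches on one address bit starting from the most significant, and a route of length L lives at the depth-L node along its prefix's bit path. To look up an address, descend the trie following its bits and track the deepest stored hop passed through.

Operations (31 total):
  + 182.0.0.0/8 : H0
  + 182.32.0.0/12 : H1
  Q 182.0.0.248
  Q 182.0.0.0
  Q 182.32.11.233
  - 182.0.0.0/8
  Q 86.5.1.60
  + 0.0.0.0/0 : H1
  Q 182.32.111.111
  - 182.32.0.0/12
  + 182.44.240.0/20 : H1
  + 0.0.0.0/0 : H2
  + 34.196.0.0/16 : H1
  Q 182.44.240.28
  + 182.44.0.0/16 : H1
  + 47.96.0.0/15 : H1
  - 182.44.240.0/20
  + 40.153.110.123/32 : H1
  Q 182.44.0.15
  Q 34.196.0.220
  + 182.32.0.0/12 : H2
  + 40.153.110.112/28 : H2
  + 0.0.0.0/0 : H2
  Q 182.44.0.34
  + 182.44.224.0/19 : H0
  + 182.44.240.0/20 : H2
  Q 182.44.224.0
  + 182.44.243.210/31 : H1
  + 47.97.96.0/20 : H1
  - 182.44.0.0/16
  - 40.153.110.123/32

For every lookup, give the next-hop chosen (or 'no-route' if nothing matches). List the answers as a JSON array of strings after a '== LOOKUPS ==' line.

Process each operation:
  + 182.0.0.0/8 (H0) depth=8
  + 182.32.0.0/12 (H1) depth=12
  ? 182.0.0.248  path d0:-→d1:-→d2:-→d3:-→d4:-→d5:-→d6:-→d7:-→d8:H0→d9:-→d10:-  best=H0
  ? 182.0.0.0  path d0:-→d1:-→d2:-→d3:-→d4:-→d5:-→d6:-→d7:-→d8:H0→d9:-→d10:-  best=H0
  ? 182.32.11.233  path d0:-→d1:-→d2:-→d3:-→d4:-→d5:-→d6:-→d7:-→d8:H0→d9:-→d10:-→d11:-→d12:H1  best=H1
  del 182.0.0.0/8 (clear depth 8)
  ? 86.5.1.60  path d0:-  best=no-route
  + 0.0.0.0/0 (H1) depth=0
  ? 182.32.111.111  path d0:H1→d1:-→d2:-→d3:-→d4:-→d5:-→d6:-→d7:-→d8:-→d9:-→d10:-→d11:-→d12:H1  best=H1
  del 182.32.0.0/12 (clear depth 12)
  + 182.44.240.0/20 (H1) depth=20
  + 0.0.0.0/0 (H2) depth=0
  + 34.196.0.0/16 (H1) depth=16
  ? 182.44.240.28  path d0:H2→d1:-→d2:-→d3:-→d4:-→d5:-→d6:-→d7:-→d8:-→d9:-→d10:-→d11:-→d12:-→d13:-→d14:-→d15:-→d16:-→d17:-→d18:-→d19:-→d20:H1  best=H1
  + 182.44.0.0/16 (H1) depth=16
  + 47.96.0.0/15 (H1) depth=15
  del 182.44.240.0/20 (clear depth 20)
  + 40.153.110.123/32 (H1) depth=32
  ? 182.44.0.15  path d0:H2→d1:-→d2:-→d3:-→d4:-→d5:-→d6:-→d7:-→d8:-→d9:-→d10:-→d11:-→d12:-→d13:-→d14:-→d15:-→d16:H1  best=H1
  ? 34.196.0.220  path d0:H2→d1:-→d2:-→d3:-→d4:-→d5:-→d6:-→d7:-→d8:-→d9:-→d10:-→d11:-→d12:-→d13:-→d14:-→d15:-→d16:H1  best=H1
  + 182.32.0.0/12 (H2) depth=12
  + 40.153.110.112/28 (H2) depth=28
  + 0.0.0.0/0 (H2) depth=0
  ? 182.44.0.34  path d0:H2→d1:-→d2:-→d3:-→d4:-→d5:-→d6:-→d7:-→d8:-→d9:-→d10:-→d11:-→d12:H2→d13:-→d14:-→d15:-→d16:H1  best=H1
  + 182.44.224.0/19 (H0) depth=19
  + 182.44.240.0/20 (H2) depth=20
  ? 182.44.224.0  path d0:H2→d1:-→d2:-→d3:-→d4:-→d5:-→d6:-→d7:-→d8:-→d9:-→d10:-→d11:-→d12:H2→d13:-→d14:-→d15:-→d16:H1→d17:-→d18:-→d19:H0  best=H0
  + 182.44.243.210/31 (H1) depth=31
  + 47.97.96.0/20 (H1) depth=20
  del 182.44.0.0/16 (clear depth 16)
  del 40.153.110.123/32 (clear depth 32)

== LOOKUPS ==
["H0","H0","H1","no-route","H1","H1","H1","H1","H1","H0"]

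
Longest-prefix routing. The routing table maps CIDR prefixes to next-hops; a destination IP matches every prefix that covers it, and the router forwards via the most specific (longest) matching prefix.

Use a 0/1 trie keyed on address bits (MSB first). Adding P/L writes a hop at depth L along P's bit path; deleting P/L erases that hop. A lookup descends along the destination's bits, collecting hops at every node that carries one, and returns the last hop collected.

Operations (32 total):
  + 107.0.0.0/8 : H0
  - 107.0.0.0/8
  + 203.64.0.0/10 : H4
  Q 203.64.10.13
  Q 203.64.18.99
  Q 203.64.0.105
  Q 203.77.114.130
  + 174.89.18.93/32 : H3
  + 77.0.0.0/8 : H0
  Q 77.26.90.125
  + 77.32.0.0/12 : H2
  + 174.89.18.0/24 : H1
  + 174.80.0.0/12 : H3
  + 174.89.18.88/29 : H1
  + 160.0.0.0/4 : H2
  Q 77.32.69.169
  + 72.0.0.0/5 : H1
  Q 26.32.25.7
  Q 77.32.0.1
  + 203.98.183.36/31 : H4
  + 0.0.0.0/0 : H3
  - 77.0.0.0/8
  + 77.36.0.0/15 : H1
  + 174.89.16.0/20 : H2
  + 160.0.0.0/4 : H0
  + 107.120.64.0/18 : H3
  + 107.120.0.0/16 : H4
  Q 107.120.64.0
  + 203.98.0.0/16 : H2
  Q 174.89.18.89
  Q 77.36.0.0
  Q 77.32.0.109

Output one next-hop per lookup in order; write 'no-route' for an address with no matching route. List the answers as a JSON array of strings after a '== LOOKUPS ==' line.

Trace:
  + 107.0.0.0/8 (H0) depth=8
  - 107.0.0.0/8 clear@8
  + 203.64.0.0/10 (H4) depth=10
  lookup 203.64.10.13: bits 1100101101 walk d0:-→d1:-→d2:-→d3:-→d4:-→d5:-→d6:-→d7:-→d8:-→d9:-→d10:H4 -> H4
  lookup 203.64.18.99: bits 1100101101 walk d0:-→d1:-→d2:-→d3:-→d4:-→d5:-→d6:-→d7:-→d8:-→d9:-→d10:H4 -> H4
  lookup 203.64.0.105: bits 1100101101 walk d0:-→d1:-→d2:-→d3:-→d4:-→d5:-→d6:-→d7:-→d8:-→d9:-→d10:H4 -> H4
  lookup 203.77.114.130: bits 1100101101 walk d0:-→d1:-→d2:-→d3:-→d4:-→d5:-→d6:-→d7:-→d8:-→d9:-→d10:H4 -> H4
  + 174.89.18.93/32 (H3) depth=32
  + 77.0.0.0/8 (H0) depth=8
  lookup 77.26.90.125: bits 01001101 walk d0:-→d1:-→d2:-→d3:-→d4:-→d5:-→d6:-→d7:-→d8:H0 -> H0
  + 77.32.0.0/12 (H2) depth=12
  + 174.89.18.0/24 (H1) depth=24
  + 174.80.0.0/12 (H3) depth=12
  + 174.89.18.88/29 (H1) depth=29
  + 160.0.0.0/4 (H2) depth=4
  lookup 77.32.69.169: bits 010011010010 walk d0:-→d1:-→d2:-→d3:-→d4:-→d5:-→d6:-→d7:-→d8:H0→d9:-→d10:-→d11:-→d12:H2 -> H2
  + 72.0.0.0/5 (H1) depth=5
  lookup 26.32.25.7: bits 0 walk d0:-→d1:- -> no-route
  lookup 77.32.0.1: bits 010011010010 walk d0:-→d1:-→d2:-→d3:-→d4:-→d5:H1→d6:-→d7:-→d8:H0→d9:-→d10:-→d11:-→d12:H2 -> H2
  + 203.98.183.36/31 (H4) depth=31
  + 0.0.0.0/0 (H3) depth=0
  - 77.0.0.0/8 clear@8
  + 77.36.0.0/15 (H1) depth=15
  + 174.89.16.0/20 (H2) depth=20
  + 160.0.0.0/4 (H0) depth=4
  + 107.120.64.0/18 (H3) depth=18
  + 107.120.0.0/16 (H4) depth=16
  lookup 107.120.64.0: bits 011010110111100001 walk d0:H3→d1:-→d2:-→d3:-→d4:-→d5:-→d6:-→d7:-→d8:-→d9:-→d10:-→d11:-→d12:-→d13:-→d14:-→d15:-→d16:H4→d17:-→d18:H3 -> H3
  + 203.98.0.0/16 (H2) depth=16
  lookup 174.89.18.89: bits 10101110010110010001001001011 walk d0:H3→d1:-→d2:-→d3:-→d4:H0→d5:-→d6:-→d7:-→d8:-→d9:-→d10:-→d11:-→d12:H3→d13:-→d14:-→d15:-→d16:-→d17:-→d18:-→d19:-→d20:H2→d21:-→d22:-→d23:-→d24:H1→d25:-→d26:-→d27:-→d28:-→d29:H1 -> H1
  lookup 77.36.0.0: bits 010011010010010 walk d0:H3→d1:-→d2:-→d3:-→d4:-→d5:H1→d6:-→d7:-→d8:-→d9:-→d10:-→d11:-→d12:H2→d13:-→d14:-→d15:H1 -> H1
  lookup 77.32.0.109: bits 0100110100100 walk d0:H3→d1:-→d2:-→d3:-→d4:-→d5:H1→d6:-→d7:-→d8:-→d9:-→d10:-→d11:-→d12:H2→d13:- -> H2

== LOOKUPS ==
["H4","H4","H4","H4","H0","H2","no-route","H2","H3","H1","H1","H2"]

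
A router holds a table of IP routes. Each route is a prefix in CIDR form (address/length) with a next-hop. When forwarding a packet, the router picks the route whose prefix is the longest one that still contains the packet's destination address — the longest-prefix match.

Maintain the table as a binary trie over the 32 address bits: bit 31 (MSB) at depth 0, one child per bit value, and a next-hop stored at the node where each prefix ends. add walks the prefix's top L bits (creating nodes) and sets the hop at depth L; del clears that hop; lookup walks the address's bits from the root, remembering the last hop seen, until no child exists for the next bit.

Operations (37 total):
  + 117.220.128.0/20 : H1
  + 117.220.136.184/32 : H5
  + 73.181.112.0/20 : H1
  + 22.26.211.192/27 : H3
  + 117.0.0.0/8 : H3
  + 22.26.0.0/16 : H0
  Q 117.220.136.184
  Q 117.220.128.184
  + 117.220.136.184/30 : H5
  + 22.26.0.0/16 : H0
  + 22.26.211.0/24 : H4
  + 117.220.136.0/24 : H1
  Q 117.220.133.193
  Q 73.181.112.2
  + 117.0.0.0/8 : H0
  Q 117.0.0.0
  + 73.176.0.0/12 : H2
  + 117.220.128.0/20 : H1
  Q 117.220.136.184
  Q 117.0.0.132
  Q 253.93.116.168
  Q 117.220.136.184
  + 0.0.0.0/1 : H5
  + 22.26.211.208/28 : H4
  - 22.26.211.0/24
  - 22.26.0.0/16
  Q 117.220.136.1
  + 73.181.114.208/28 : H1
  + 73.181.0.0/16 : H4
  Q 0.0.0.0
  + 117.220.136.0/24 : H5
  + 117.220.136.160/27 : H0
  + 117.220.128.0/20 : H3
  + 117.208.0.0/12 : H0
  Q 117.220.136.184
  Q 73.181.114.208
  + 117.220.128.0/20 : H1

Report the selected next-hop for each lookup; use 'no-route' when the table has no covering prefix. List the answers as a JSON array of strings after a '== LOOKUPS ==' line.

Process each operation:
  + 117.220.128.0/20 (H1) depth=20
  + 117.220.136.184/32 (H5) depth=32
  + 73.181.112.0/20 (H1) depth=20
  + 22.26.211.192/27 (H3) depth=27
  + 117.0.0.0/8 (H3) depth=8
  + 22.26.0.0/16 (H0) depth=16
  Q 117.220.136.184: descend 01110101110111001000100010111000 ; hops seen [H3,H1,H5] ; pick H5
  Q 117.220.128.184: descend 01110101110111001000 ; hops seen [H3,H1] ; pick H1
  + 117.220.136.184/30 (H5) depth=30
  + 22.26.0.0/16 (H0) depth=16
  + 22.26.211.0/24 (H4) depth=24
  + 117.220.136.0/24 (H1) depth=24
  Q 117.220.133.193: descend 01110101110111001000 ; hops seen [H3,H1] ; pick H1
  Q 73.181.112.2: descend 01001001101101010111 ; hops seen [H1] ; pick H1
  + 117.0.0.0/8 (H0) depth=8
  Q 117.0.0.0: descend 01110101 ; hops seen [H0] ; pick H0
  + 73.176.0.0/12 (H2) depth=12
  + 117.220.128.0/20 (H1) depth=20
  Q 117.220.136.184: descend 01110101110111001000100010111000 ; hops seen [H0,H1,H1,H5,H5] ; pick H5
  Q 117.0.0.132: descend 01110101 ; hops seen [H0] ; pick H0
  Q 253.93.116.168: descend ε ; hops seen [∅] ; pick no-route
  Q 117.220.136.184: descend 01110101110111001000100010111000 ; hops seen [H0,H1,H1,H5,H5] ; pick H5
  + 0.0.0.0/1 (H5) depth=1
  + 22.26.211.208/28 (H4) depth=28
  del 22.26.211.0/24 (clear depth 24)
  del 22.26.0.0/16 (clear depth 16)
  Q 117.220.136.1: descend 011101011101110010001000 ; hops seen [H5,H0,H1,H1] ; pick H1
  + 73.181.114.208/28 (H1) depth=28
  + 73.181.0.0/16 (H4) depth=16
  Q 0.0.0.0: descend 000 ; hops seen [H5] ; pick H5
  + 117.220.136.0/24 (H5) depth=24
  + 117.220.136.160/27 (H0) depth=27
  + 117.220.128.0/20 (H3) depth=20
  + 117.208.0.0/12 (H0) depth=12
  Q 117.220.136.184: descend 01110101110111001000100010111000 ; hops seen [H5,H0,H0,H3,H5,H0,H5,H5] ; pick H5
  Q 73.181.114.208: descend 0100100110110101011100101101 ; hops seen [H5,H2,H4,H1,H1] ; pick H1
  + 117.220.128.0/20 (H1) depth=20

== LOOKUPS ==
["H5","H1","H1","H1","H0","H5","H0","no-route","H5","H1","H5","H5","H1"]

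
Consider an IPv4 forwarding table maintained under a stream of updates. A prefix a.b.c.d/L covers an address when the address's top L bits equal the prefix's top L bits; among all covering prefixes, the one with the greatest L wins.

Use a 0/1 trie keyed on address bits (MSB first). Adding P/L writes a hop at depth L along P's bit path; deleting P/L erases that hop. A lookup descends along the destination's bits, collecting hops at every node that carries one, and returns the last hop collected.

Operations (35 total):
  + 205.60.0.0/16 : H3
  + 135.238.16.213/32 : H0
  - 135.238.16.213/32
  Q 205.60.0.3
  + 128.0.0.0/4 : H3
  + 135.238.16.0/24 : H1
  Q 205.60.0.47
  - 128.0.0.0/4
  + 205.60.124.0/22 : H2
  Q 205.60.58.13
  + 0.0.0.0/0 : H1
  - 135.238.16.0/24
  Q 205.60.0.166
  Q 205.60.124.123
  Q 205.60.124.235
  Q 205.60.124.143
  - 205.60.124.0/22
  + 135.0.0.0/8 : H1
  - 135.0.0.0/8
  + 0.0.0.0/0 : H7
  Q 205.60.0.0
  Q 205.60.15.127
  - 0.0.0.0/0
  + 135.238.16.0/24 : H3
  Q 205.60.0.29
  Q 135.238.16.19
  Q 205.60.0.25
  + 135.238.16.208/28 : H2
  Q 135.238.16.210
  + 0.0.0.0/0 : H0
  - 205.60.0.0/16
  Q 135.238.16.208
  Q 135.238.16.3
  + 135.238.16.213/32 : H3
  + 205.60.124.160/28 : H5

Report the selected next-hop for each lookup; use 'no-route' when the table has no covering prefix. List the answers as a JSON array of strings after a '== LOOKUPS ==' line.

Trace:
  add 205.60.0.0/16 -> H3 at depth 16
  add 135.238.16.213/32 -> H0 at depth 32
  - 135.238.16.213/32 clear@32
  ? 205.60.0.3  path d0:-→d1:-→d2:-→d3:-→d4:-→d5:-→d6:-→d7:-→d8:-→d9:-→d10:-→d11:-→d12:-→d13:-→d14:-→d15:-→d16:H3  best=H3
  add 128.0.0.0/4 -> H3 at depth 4
  add 135.238.16.0/24 -> H1 at depth 24
  ? 205.60.0.47  path d0:-→d1:-→d2:-→d3:-→d4:-→d5:-→d6:-→d7:-→d8:-→d9:-→d10:-→d11:-→d12:-→d13:-→d14:-→d15:-→d16:H3  best=H3
  - 128.0.0.0/4 clear@4
  add 205.60.124.0/22 -> H2 at depth 22
  ? 205.60.58.13  path d0:-→d1:-→d2:-→d3:-→d4:-→d5:-→d6:-→d7:-→d8:-→d9:-→d10:-→d11:-→d12:-→d13:-→d14:-→d15:-→d16:H3→d17:-  best=H3
  add 0.0.0.0/0 -> H1 at depth 0
  - 135.238.16.0/24 clear@24
  ? 205.60.0.166  path d0:H1→d1:-→d2:-→d3:-→d4:-→d5:-→d6:-→d7:-→d8:-→d9:-→d10:-→d11:-→d12:-→d13:-→d14:-→d15:-→d16:H3→d17:-  best=H3
  ? 205.60.124.123  path d0:H1→d1:-→d2:-→d3:-→d4:-→d5:-→d6:-→d7:-→d8:-→d9:-→d10:-→d11:-→d12:-→d13:-→d14:-→d15:-→d16:H3→d17:-→d18:-→d19:-→d20:-→d21:-→d22:H2  best=H2
  ? 205.60.124.235  path d0:H1→d1:-→d2:-→d3:-→d4:-→d5:-→d6:-→d7:-→d8:-→d9:-→d10:-→d11:-→d12:-→d13:-→d14:-→d15:-→d16:H3→d17:-→d18:-→d19:-→d20:-→d21:-→d22:H2  best=H2
  ? 205.60.124.143  path d0:H1→d1:-→d2:-→d3:-→d4:-→d5:-→d6:-→d7:-→d8:-→d9:-→d10:-→d11:-→d12:-→d13:-→d14:-→d15:-→d16:H3→d17:-→d18:-→d19:-→d20:-→d21:-→d22:H2  best=H2
  - 205.60.124.0/22 clear@22
  add 135.0.0.0/8 -> H1 at depth 8
  - 135.0.0.0/8 clear@8
  add 0.0.0.0/0 -> H7 at depth 0
  ? 205.60.0.0  path d0:H7→d1:-→d2:-→d3:-→d4:-→d5:-→d6:-→d7:-→d8:-→d9:-→d10:-→d11:-→d12:-→d13:-→d14:-→d15:-→d16:H3→d17:-  best=H3
  ? 205.60.15.127  path d0:H7→d1:-→d2:-→d3:-→d4:-→d5:-→d6:-→d7:-→d8:-→d9:-→d10:-→d11:-→d12:-→d13:-→d14:-→d15:-→d16:H3→d17:-  best=H3
  - 0.0.0.0/0 clear@0
  add 135.238.16.0/24 -> H3 at depth 24
  ? 205.60.0.29  path d0:-→d1:-→d2:-→d3:-→d4:-→d5:-→d6:-→d7:-→d8:-→d9:-→d10:-→d11:-→d12:-→d13:-→d14:-→d15:-→d16:H3→d17:-  best=H3
  ? 135.238.16.19  path d0:-→d1:-→d2:-→d3:-→d4:-→d5:-→d6:-→d7:-→d8:-→d9:-→d10:-→d11:-→d12:-→d13:-→d14:-→d15:-→d16:-→d17:-→d18:-→d19:-→d20:-→d21:-→d22:-→d23:-→d24:H3  best=H3
  ? 205.60.0.25  path d0:-→d1:-→d2:-→d3:-→d4:-→d5:-→d6:-→d7:-→d8:-→d9:-→d10:-→d11:-→d12:-→d13:-→d14:-→d15:-→d16:H3→d17:-  best=H3
  add 135.238.16.208/28 -> H2 at depth 28
  ? 135.238.16.210  path d0:-→d1:-→d2:-→d3:-→d4:-→d5:-→d6:-→d7:-→d8:-→d9:-→d10:-→d11:-→d12:-→d13:-→d14:-→d15:-→d16:-→d17:-→d18:-→d19:-→d20:-→d21:-→d22:-→d23:-→d24:H3→d25:-→d26:-→d27:-→d28:H2→d29:-  best=H2
  add 0.0.0.0/0 -> H0 at depth 0
  - 205.60.0.0/16 clear@16
  ? 135.238.16.208  path d0:H0→d1:-→d2:-→d3:-→d4:-→d5:-→d6:-→d7:-→d8:-→d9:-→d10:-→d11:-→d12:-→d13:-→d14:-→d15:-→d16:-→d17:-→d18:-→d19:-→d20:-→d21:-→d22:-→d23:-→d24:H3→d25:-→d26:-→d27:-→d28:H2→d29:-  best=H2
  ? 135.238.16.3  path d0:H0→d1:-→d2:-→d3:-→d4:-→d5:-→d6:-→d7:-→d8:-→d9:-→d10:-→d11:-→d12:-→d13:-→d14:-→d15:-→d16:-→d17:-→d18:-→d19:-→d20:-→d21:-→d22:-→d23:-→d24:H3  best=H3
  add 135.238.16.213/32 -> H3 at depth 32
  add 205.60.124.160/28 -> H5 at depth 28

== LOOKUPS ==
["H3","H3","H3","H3","H2","H2","H2","H3","H3","H3","H3","H3","H2","H2","H3"]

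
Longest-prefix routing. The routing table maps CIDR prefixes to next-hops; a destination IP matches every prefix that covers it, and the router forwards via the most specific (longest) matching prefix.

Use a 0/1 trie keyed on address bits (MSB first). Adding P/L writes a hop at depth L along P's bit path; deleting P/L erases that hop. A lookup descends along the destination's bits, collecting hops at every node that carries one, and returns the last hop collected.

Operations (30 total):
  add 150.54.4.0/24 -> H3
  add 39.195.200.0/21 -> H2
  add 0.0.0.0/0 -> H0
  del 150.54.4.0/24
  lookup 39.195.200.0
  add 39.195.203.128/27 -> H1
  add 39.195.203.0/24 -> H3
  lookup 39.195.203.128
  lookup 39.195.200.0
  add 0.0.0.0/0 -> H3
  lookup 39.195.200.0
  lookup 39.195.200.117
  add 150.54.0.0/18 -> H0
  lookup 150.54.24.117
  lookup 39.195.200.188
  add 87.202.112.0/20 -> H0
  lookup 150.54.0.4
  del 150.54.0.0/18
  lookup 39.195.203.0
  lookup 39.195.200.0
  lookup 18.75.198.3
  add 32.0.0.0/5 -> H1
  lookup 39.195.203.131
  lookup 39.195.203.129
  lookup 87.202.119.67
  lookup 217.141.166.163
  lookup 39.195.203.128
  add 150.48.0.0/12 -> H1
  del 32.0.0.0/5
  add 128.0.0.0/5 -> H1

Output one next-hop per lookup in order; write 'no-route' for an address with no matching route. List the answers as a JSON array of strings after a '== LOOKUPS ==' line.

Trace:
  add 150.54.4.0/24 -> H3 at depth 24
  add 39.195.200.0/21 -> H2 at depth 21
  add 0.0.0.0/0 -> H0 at depth 0
  - 150.54.4.0/24 clear@24
  Q 39.195.200.0: descend 001001111100001111001 ; hops seen [H0,H2] ; pick H2
  add 39.195.203.128/27 -> H1 at depth 27
  add 39.195.203.0/24 -> H3 at depth 24
  Q 39.195.203.128: descend 001001111100001111001011100 ; hops seen [H0,H2,H3,H1] ; pick H1
  Q 39.195.200.0: descend 0010011111000011110010 ; hops seen [H0,H2] ; pick H2
  add 0.0.0.0/0 -> H3 at depth 0
  Q 39.195.200.0: descend 0010011111000011110010 ; hops seen [H3,H2] ; pick H2
  Q 39.195.200.117: descend 0010011111000011110010 ; hops seen [H3,H2] ; pick H2
  add 150.54.0.0/18 -> H0 at depth 18
  Q 150.54.24.117: descend 1001011000110110000 ; hops seen [H3,H0] ; pick H0
  Q 39.195.200.188: descend 0010011111000011110010 ; hops seen [H3,H2] ; pick H2
  add 87.202.112.0/20 -> H0 at depth 20
  Q 150.54.0.4: descend 100101100011011000000 ; hops seen [H3,H0] ; pick H0
  - 150.54.0.0/18 clear@18
  Q 39.195.203.0: descend 001001111100001111001011 ; hops seen [H3,H2,H3] ; pick H3
  Q 39.195.200.0: descend 0010011111000011110010 ; hops seen [H3,H2] ; pick H2
  Q 18.75.198.3: descend 00 ; hops seen [H3] ; pick H3
  add 32.0.0.0/5 -> H1 at depth 5
  Q 39.195.203.131: descend 001001111100001111001011100 ; hops seen [H3,H1,H2,H3,H1] ; pick H1
  Q 39.195.203.129: descend 001001111100001111001011100 ; hops seen [H3,H1,H2,H3,H1] ; pick H1
  Q 87.202.119.67: descend 01010111110010100111 ; hops seen [H3,H0] ; pick H0
  Q 217.141.166.163: descend 1 ; hops seen [H3] ; pick H3
  Q 39.195.203.128: descend 001001111100001111001011100 ; hops seen [H3,H1,H2,H3,H1] ; pick H1
  add 150.48.0.0/12 -> H1 at depth 12
  - 32.0.0.0/5 clear@5
  add 128.0.0.0/5 -> H1 at depth 5

== LOOKUPS ==
["H2","H1","H2","H2","H2","H0","H2","H0","H3","H2","H3","H1","H1","H0","H3","H1"]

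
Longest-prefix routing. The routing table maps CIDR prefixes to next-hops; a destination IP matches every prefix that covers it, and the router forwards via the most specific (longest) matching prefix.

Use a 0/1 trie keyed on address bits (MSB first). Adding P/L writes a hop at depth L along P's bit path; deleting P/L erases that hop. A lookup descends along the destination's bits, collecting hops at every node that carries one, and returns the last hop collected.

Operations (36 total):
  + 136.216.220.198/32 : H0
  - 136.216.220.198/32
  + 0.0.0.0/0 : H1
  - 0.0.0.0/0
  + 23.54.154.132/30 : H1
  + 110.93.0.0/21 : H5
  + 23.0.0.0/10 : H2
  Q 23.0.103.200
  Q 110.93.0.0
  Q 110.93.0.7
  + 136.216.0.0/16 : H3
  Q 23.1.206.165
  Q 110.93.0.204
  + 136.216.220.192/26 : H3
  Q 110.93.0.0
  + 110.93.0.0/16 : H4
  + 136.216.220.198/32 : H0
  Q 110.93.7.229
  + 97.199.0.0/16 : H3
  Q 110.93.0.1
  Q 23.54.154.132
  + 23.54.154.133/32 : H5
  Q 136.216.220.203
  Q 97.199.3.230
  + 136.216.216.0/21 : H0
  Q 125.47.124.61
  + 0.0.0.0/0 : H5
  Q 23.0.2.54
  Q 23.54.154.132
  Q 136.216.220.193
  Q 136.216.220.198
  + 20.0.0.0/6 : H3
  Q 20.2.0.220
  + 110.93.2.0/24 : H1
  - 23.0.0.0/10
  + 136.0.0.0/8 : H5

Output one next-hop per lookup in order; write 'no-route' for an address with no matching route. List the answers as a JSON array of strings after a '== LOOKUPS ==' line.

Apply in order:
  add 136.216.220.198/32 -> H0 at depth 32
  del 136.216.220.198/32 (clear depth 32)
  add 0.0.0.0/0 -> H1 at depth 0
  del 0.0.0.0/0 (clear depth 0)
  add 23.54.154.132/30 -> H1 at depth 30
  add 110.93.0.0/21 -> H5 at depth 21
  add 23.0.0.0/10 -> H2 at depth 10
  ? 23.0.103.200  path d0:-→d1:-→d2:-→d3:-→d4:-→d5:-→d6:-→d7:-→d8:-→d9:-→d10:H2  best=H2
  ? 110.93.0.0  path d0:-→d1:-→d2:-→d3:-→d4:-→d5:-→d6:-→d7:-→d8:-→d9:-→d10:-→d11:-→d12:-→d13:-→d14:-→d15:-→d16:-→d17:-→d18:-→d19:-→d20:-→d21:H5  best=H5
  ? 110.93.0.7  path d0:-→d1:-→d2:-→d3:-→d4:-→d5:-→d6:-→d7:-→d8:-→d9:-→d10:-→d11:-→d12:-→d13:-→d14:-→d15:-→d16:-→d17:-→d18:-→d19:-→d20:-→d21:H5  best=H5
  add 136.216.0.0/16 -> H3 at depth 16
  ? 23.1.206.165  path d0:-→d1:-→d2:-→d3:-→d4:-→d5:-→d6:-→d7:-→d8:-→d9:-→d10:H2  best=H2
  ? 110.93.0.204  path d0:-→d1:-→d2:-→d3:-→d4:-→d5:-→d6:-→d7:-→d8:-→d9:-→d10:-→d11:-→d12:-→d13:-→d14:-→d15:-→d16:-→d17:-→d18:-→d19:-→d20:-→d21:H5  best=H5
  add 136.216.220.192/26 -> H3 at depth 26
  ? 110.93.0.0  path d0:-→d1:-→d2:-→d3:-→d4:-→d5:-→d6:-→d7:-→d8:-→d9:-→d10:-→d11:-→d12:-→d13:-→d14:-→d15:-→d16:-→d17:-→d18:-→d19:-→d20:-→d21:H5  best=H5
  add 110.93.0.0/16 -> H4 at depth 16
  add 136.216.220.198/32 -> H0 at depth 32
  ? 110.93.7.229  path d0:-→d1:-→d2:-→d3:-→d4:-→d5:-→d6:-→d7:-→d8:-→d9:-→d10:-→d11:-→d12:-→d13:-→d14:-→d15:-→d16:H4→d17:-→d18:-→d19:-→d20:-→d21:H5  best=H5
  add 97.199.0.0/16 -> H3 at depth 16
  ? 110.93.0.1  path d0:-→d1:-→d2:-→d3:-→d4:-→d5:-→d6:-→d7:-→d8:-→d9:-→d10:-→d11:-→d12:-→d13:-→d14:-→d15:-→d16:H4→d17:-→d18:-→d19:-→d20:-→d21:H5  best=H5
  ? 23.54.154.132  path d0:-→d1:-→d2:-→d3:-→d4:-→d5:-→d6:-→d7:-→d8:-→d9:-→d10:H2→d11:-→d12:-→d13:-→d14:-→d15:-→d16:-→d17:-→d18:-→d19:-→d20:-→d21:-→d22:-→d23:-→d24:-→d25:-→d26:-→d27:-→d28:-→d29:-→d30:H1  best=H1
  add 23.54.154.133/32 -> H5 at depth 32
  ? 136.216.220.203  path d0:-→d1:-→d2:-→d3:-→d4:-→d5:-→d6:-→d7:-→d8:-→d9:-→d10:-→d11:-→d12:-→d13:-→d14:-→d15:-→d16:H3→d17:-→d18:-→d19:-→d20:-→d21:-→d22:-→d23:-→d24:-→d25:-→d26:H3→d27:-→d28:-  best=H3
  ? 97.199.3.230  path d0:-→d1:-→d2:-→d3:-→d4:-→d5:-→d6:-→d7:-→d8:-→d9:-→d10:-→d11:-→d12:-→d13:-→d14:-→d15:-→d16:H3  best=H3
  add 136.216.216.0/21 -> H0 at depth 21
  ? 125.47.124.61  path d0:-→d1:-→d2:-→d3:-  best=no-route
  add 0.0.0.0/0 -> H5 at depth 0
  ? 23.0.2.54  path d0:H5→d1:-→d2:-→d3:-→d4:-→d5:-→d6:-→d7:-→d8:-→d9:-→d10:H2  best=H2
  ? 23.54.154.132  path d0:H5→d1:-→d2:-→d3:-→d4:-→d5:-→d6:-→d7:-→d8:-→d9:-→d10:H2→d11:-→d12:-→d13:-→d14:-→d15:-→d16:-→d17:-→d18:-→d19:-→d20:-→d21:-→d22:-→d23:-→d24:-→d25:-→d26:-→d27:-→d28:-→d29:-→d30:H1→d31:-  best=H1
  ? 136.216.220.193  path d0:H5→d1:-→d2:-→d3:-→d4:-→d5:-→d6:-→d7:-→d8:-→d9:-→d10:-→d11:-→d12:-→d13:-→d14:-→d15:-→d16:H3→d17:-→d18:-→d19:-→d20:-→d21:H0→d22:-→d23:-→d24:-→d25:-→d26:H3→d27:-→d28:-→d29:-  best=H3
  ? 136.216.220.198  path d0:H5→d1:-→d2:-→d3:-→d4:-→d5:-→d6:-→d7:-→d8:-→d9:-→d10:-→d11:-→d12:-→d13:-→d14:-→d15:-→d16:H3→d17:-→d18:-→d19:-→d20:-→d21:H0→d22:-→d23:-→d24:-→d25:-→d26:H3→d27:-→d28:-→d29:-→d30:-→d31:-→d32:H0  best=H0
  add 20.0.0.0/6 -> H3 at depth 6
  ? 20.2.0.220  path d0:H5→d1:-→d2:-→d3:-→d4:-→d5:-→d6:H3  best=H3
  add 110.93.2.0/24 -> H1 at depth 24
  del 23.0.0.0/10 (clear depth 10)
  add 136.0.0.0/8 -> H5 at depth 8

== LOOKUPS ==
["H2","H5","H5","H2","H5","H5","H5","H5","H1","H3","H3","no-route","H2","H1","H3","H0","H3"]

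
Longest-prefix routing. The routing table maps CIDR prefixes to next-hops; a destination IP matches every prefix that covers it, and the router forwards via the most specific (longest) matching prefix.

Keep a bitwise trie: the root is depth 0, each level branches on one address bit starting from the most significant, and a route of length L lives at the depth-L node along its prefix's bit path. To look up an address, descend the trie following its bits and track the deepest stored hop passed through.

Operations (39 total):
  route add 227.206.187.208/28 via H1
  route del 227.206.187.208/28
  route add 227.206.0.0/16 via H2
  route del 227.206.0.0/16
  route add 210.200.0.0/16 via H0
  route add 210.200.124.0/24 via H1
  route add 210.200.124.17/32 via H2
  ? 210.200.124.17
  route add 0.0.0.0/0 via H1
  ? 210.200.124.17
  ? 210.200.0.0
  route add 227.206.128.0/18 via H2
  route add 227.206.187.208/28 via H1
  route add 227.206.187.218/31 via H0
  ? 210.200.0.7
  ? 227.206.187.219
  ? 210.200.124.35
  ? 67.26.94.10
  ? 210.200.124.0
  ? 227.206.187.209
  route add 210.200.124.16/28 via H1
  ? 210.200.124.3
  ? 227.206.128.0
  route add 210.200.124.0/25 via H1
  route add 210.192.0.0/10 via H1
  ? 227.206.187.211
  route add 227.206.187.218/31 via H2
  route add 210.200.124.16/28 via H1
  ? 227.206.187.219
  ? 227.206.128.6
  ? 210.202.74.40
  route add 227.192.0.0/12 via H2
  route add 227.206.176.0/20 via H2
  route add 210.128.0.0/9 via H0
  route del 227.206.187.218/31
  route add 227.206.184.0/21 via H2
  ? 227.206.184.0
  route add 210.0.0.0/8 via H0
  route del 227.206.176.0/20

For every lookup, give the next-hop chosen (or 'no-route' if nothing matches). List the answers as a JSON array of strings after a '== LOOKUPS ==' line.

Process each operation:
  add 227.206.187.208/28 -> H1 at depth 28
  del 227.206.187.208/28 (clear depth 28)
  add 227.206.0.0/16 -> H2 at depth 16
  del 227.206.0.0/16 (clear depth 16)
  add 210.200.0.0/16 -> H0 at depth 16
  add 210.200.124.0/24 -> H1 at depth 24
  add 210.200.124.17/32 -> H2 at depth 32
  lookup 210.200.124.17: bits 11010010110010000111110000010001 walk d0:-→d1:-→d2:-→d3:-→d4:-→d5:-→d6:-→d7:-→d8:-→d9:-→d10:-→d11:-→d12:-→d13:-→d14:-→d15:-→d16:H0→d17:-→d18:-→d19:-→d20:-→d21:-→d22:-→d23:-→d24:H1→d25:-→d26:-→d27:-→d28:-→d29:-→d30:-→d31:-→d32:H2 -> H2
  add 0.0.0.0/0 -> H1 at depth 0
  lookup 210.200.124.17: bits 11010010110010000111110000010001 walk d0:H1→d1:-→d2:-→d3:-→d4:-→d5:-→d6:-→d7:-→d8:-→d9:-→d10:-→d11:-→d12:-→d13:-→d14:-→d15:-→d16:H0→d17:-→d18:-→d19:-→d20:-→d21:-→d22:-→d23:-→d24:H1→d25:-→d26:-→d27:-→d28:-→d29:-→d30:-→d31:-→d32:H2 -> H2
  lookup 210.200.0.0: bits 11010010110010000 walk d0:H1→d1:-→d2:-→d3:-→d4:-→d5:-→d6:-→d7:-→d8:-→d9:-→d10:-→d11:-→d12:-→d13:-→d14:-→d15:-→d16:H0→d17:- -> H0
  add 227.206.128.0/18 -> H2 at depth 18
  add 227.206.187.208/28 -> H1 at depth 28
  add 227.206.187.218/31 -> H0 at depth 31
  lookup 210.200.0.7: bits 11010010110010000 walk d0:H1→d1:-→d2:-→d3:-→d4:-→d5:-→d6:-→d7:-→d8:-→d9:-→d10:-→d11:-→d12:-→d13:-→d14:-→d15:-→d16:H0→d17:- -> H0
  lookup 227.206.187.219: bits 1110001111001110101110111101101 walk d0:H1→d1:-→d2:-→d3:-→d4:-→d5:-→d6:-→d7:-→d8:-→d9:-→d10:-→d11:-→d12:-→d13:-→d14:-→d15:-→d16:-→d17:-→d18:H2→d19:-→d20:-→d21:-→d22:-→d23:-→d24:-→d25:-→d26:-→d27:-→d28:H1→d29:-→d30:-→d31:H0 -> H0
  lookup 210.200.124.35: bits 11010010110010000111110000 walk d0:H1→d1:-→d2:-→d3:-→d4:-→d5:-→d6:-→d7:-→d8:-→d9:-→d10:-→d11:-→d12:-→d13:-→d14:-→d15:-→d16:H0→d17:-→d18:-→d19:-→d20:-→d21:-→d22:-→d23:-→d24:H1→d25:-→d26:- -> H1
  lookup 67.26.94.10: bits ε walk d0:H1 -> H1
  lookup 210.200.124.0: bits 110100101100100001111100000 walk d0:H1→d1:-→d2:-→d3:-→d4:-→d5:-→d6:-→d7:-→d8:-→d9:-→d10:-→d11:-→d12:-→d13:-→d14:-→d15:-→d16:H0→d17:-→d18:-→d19:-→d20:-→d21:-→d22:-→d23:-→d24:H1→d25:-→d26:-→d27:- -> H1
  lookup 227.206.187.209: bits 1110001111001110101110111101 walk d0:H1→d1:-→d2:-→d3:-→d4:-→d5:-→d6:-→d7:-→d8:-→d9:-→d10:-→d11:-→d12:-→d13:-→d14:-→d15:-→d16:-→d17:-→d18:H2→d19:-→d20:-→d21:-→d22:-→d23:-→d24:-→d25:-→d26:-→d27:-→d28:H1 -> H1
  add 210.200.124.16/28 -> H1 at depth 28
  lookup 210.200.124.3: bits 110100101100100001111100000 walk d0:H1→d1:-→d2:-→d3:-→d4:-→d5:-→d6:-→d7:-→d8:-→d9:-→d10:-→d11:-→d12:-→d13:-→d14:-→d15:-→d16:H0→d17:-→d18:-→d19:-→d20:-→d21:-→d22:-→d23:-→d24:H1→d25:-→d26:-→d27:- -> H1
  lookup 227.206.128.0: bits 111000111100111010 walk d0:H1→d1:-→d2:-→d3:-→d4:-→d5:-→d6:-→d7:-→d8:-→d9:-→d10:-→d11:-→d12:-→d13:-→d14:-→d15:-→d16:-→d17:-→d18:H2 -> H2
  add 210.200.124.0/25 -> H1 at depth 25
  add 210.192.0.0/10 -> H1 at depth 10
  lookup 227.206.187.211: bits 1110001111001110101110111101 walk d0:H1→d1:-→d2:-→d3:-→d4:-→d5:-→d6:-→d7:-→d8:-→d9:-→d10:-→d11:-→d12:-→d13:-→d14:-→d15:-→d16:-→d17:-→d18:H2→d19:-→d20:-→d21:-→d22:-→d23:-→d24:-→d25:-→d26:-→d27:-→d28:H1 -> H1
  add 227.206.187.218/31 -> H2 at depth 31
  add 210.200.124.16/28 -> H1 at depth 28
  lookup 227.206.187.219: bits 1110001111001110101110111101101 walk d0:H1→d1:-→d2:-→d3:-→d4:-→d5:-→d6:-→d7:-→d8:-→d9:-→d10:-→d11:-→d12:-→d13:-→d14:-→d15:-→d16:-→d17:-→d18:H2→d19:-→d20:-→d21:-→d22:-→d23:-→d24:-→d25:-→d26:-→d27:-→d28:H1→d29:-→d30:-→d31:H2 -> H2
  lookup 227.206.128.6: bits 111000111100111010 walk d0:H1→d1:-→d2:-→d3:-→d4:-→d5:-→d6:-→d7:-→d8:-→d9:-→d10:-→d11:-→d12:-→d13:-→d14:-→d15:-→d16:-→d17:-→d18:H2 -> H2
  lookup 210.202.74.40: bits 11010010110010 walk d0:H1→d1:-→d2:-→d3:-→d4:-→d5:-→d6:-→d7:-→d8:-→d9:-→d10:H1→d11:-→d12:-→d13:-→d14:- -> H1
  add 227.192.0.0/12 -> H2 at depth 12
  add 227.206.176.0/20 -> H2 at depth 20
  add 210.128.0.0/9 -> H0 at depth 9
  del 227.206.187.218/31 (clear depth 31)
  add 227.206.184.0/21 -> H2 at depth 21
  lookup 227.206.184.0: bits 1110001111001110101110 walk d0:H1→d1:-→d2:-→d3:-→d4:-→d5:-→d6:-→d7:-→d8:-→d9:-→d10:-→d11:-→d12:H2→d13:-→d14:-→d15:-→d16:-→d17:-→d18:H2→d19:-→d20:H2→d21:H2→d22:- -> H2
  add 210.0.0.0/8 -> H0 at depth 8
  del 227.206.176.0/20 (clear depth 20)

== LOOKUPS ==
["H2","H2","H0","H0","H0","H1","H1","H1","H1","H1","H2","H1","H2","H2","H1","H2"]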